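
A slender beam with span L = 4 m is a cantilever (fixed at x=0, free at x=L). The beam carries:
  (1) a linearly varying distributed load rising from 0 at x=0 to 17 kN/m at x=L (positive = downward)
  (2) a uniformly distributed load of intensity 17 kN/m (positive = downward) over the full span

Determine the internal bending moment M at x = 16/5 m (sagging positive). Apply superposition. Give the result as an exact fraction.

M(16/5) = -3944/375 kN·m

Load 1 — triangular load w₀=17 kN/m (0→w₀ over full span):
  M_1 = w₀Lx/2 - w₀L²/3 - w₀x³/(6L) = 17·4·(16/5)/2 - 17·4²/3 - 17·(16/5)³/(6·4) = -1904/375 kN·m
Load 2 — uniform load w=17 kN/m over full span:
  M_2 = -w(L-x)²/2 = -17·(4-(16/5))²/2 = -136/25 kN·m
Superposition: M = Σ M_i = -3944/375 kN·m ≈ -10.517333 kN·m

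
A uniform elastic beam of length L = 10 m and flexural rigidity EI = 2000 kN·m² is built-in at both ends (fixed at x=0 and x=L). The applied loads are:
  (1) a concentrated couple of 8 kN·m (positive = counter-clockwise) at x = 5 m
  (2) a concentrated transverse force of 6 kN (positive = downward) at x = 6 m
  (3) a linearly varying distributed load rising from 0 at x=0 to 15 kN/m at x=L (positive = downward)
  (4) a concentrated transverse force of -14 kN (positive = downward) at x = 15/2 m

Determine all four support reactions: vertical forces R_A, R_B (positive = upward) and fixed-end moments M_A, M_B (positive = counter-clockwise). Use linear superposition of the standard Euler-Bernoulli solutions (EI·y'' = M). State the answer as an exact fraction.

Load 1 — applied couple M₀=8 kN·m at a=5 m (b=L-a=5):
  R_A = 6M₀ab/L³ = 6·8·5·5/10³ = 6/5 kN
  M_A = M₀b(2a-b)/L² = 8·5·(2·5-5)/10² = 2 kN·m
  R_B = -6M₀ab/L³ = -6·8·5·5/10³ = -6/5 kN
  M_B = M₀a(2b-a)/L² = 8·5·(2·5-5)/10² = 2 kN·m
Load 2 — point force P=6 kN at a=6 m (b=L-a=4):
  R_A = Pb²(3a+b)/L³ = 6·4²·(3·6+4)/10³ = 264/125 kN
  M_A = Pab²/L² = 6·6·4²/10² = 144/25 kN·m
  R_B = Pa²(a+3b)/L³ = 6·6²·(6+3·4)/10³ = 486/125 kN
  M_B = -Pa²b/L² = -6·6²·4/10² = -216/25 kN·m
Load 3 — triangular load w₀=15 kN/m (0→w₀ over full span):
  R_A = 3w₀L/20 = 3·15·10/20 = 45/2 kN
  M_A = w₀L²/30 = 15·10²/30 = 50 kN·m
  R_B = 7w₀L/20 = 7·15·10/20 = 105/2 kN
  M_B = -w₀L²/20 = -15·10²/20 = -75 kN·m
Load 4 — point force P=-14 kN at a=15/2 m (b=L-a=5/2):
  R_A = Pb²(3a+b)/L³ = (-14)·(5/2)²·(3·(15/2)+(5/2))/10³ = -35/16 kN
  M_A = Pab²/L² = (-14)·(15/2)·(5/2)²/10² = -105/16 kN·m
  R_B = Pa²(a+3b)/L³ = (-14)·(15/2)²·((15/2)+3·(5/2))/10³ = -189/16 kN
  M_B = -Pa²b/L² = -(-14)·(15/2)²·(5/2)/10² = 315/16 kN·m
Superposition: R_A = 47249/2000 kN, M_A = 20479/400 kN·m, R_B = 86751/2000 kN, M_B = -24781/400 kN·m

R_A = 47249/2000 kN, M_A = 20479/400 kN·m, R_B = 86751/2000 kN, M_B = -24781/400 kN·m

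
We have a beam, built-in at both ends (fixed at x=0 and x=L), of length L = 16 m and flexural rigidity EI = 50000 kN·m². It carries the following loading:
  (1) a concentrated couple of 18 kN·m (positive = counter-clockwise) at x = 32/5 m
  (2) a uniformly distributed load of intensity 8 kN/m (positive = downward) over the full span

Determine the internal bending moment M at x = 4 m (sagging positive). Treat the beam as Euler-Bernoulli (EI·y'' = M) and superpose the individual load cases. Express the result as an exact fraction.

Load 1 — applied couple M₀=18 kN·m at a=32/5 m (b=L-a=48/5):
  M_1 = R_Ax - M_A  [x≤a] with R_A=81/50, M_A=54/25 = (81/50)·4 - (54/25) = 108/25 kN·m
Load 2 — uniform load w=8 kN/m over full span:
  M_2 = wLx/2 - wL²/12 - wx²/2 = 8·16·4/2 - 8·16²/12 - 8·4²/2 = 64/3 kN·m
Superposition: M = Σ M_i = 1924/75 kN·m ≈ 25.653333 kN·m

M(4) = 1924/75 kN·m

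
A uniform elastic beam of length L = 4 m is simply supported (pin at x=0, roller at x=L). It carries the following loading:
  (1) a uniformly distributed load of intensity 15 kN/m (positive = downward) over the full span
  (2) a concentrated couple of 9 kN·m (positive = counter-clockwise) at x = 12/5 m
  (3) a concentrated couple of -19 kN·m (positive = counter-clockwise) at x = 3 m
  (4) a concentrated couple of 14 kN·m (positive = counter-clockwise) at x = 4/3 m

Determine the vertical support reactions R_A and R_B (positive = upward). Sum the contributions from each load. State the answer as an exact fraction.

Load 1 — uniform load w=15 kN/m over full span:
  R_A = wL/2 = 15·4/2 = 30 kN
  R_B = wL/2 = 15·4/2 = 30 kN
Load 2 — applied couple M₀=9 kN·m at a=12/5 m (b=L-a=8/5):
  R_A = M₀/L = 9/4 kN
  R_B = -M₀/L = -9/4 kN
Load 3 — applied couple M₀=-19 kN·m at a=3 m (b=L-a=1):
  R_A = M₀/L = (-19)/4 = -19/4 kN
  R_B = -M₀/L = -(-19)/4 = 19/4 kN
Load 4 — applied couple M₀=14 kN·m at a=4/3 m (b=L-a=8/3):
  R_A = M₀/L = 14/4 = 7/2 kN
  R_B = -M₀/L = -14/4 = -7/2 kN
Superposition: R_A = 31 kN, R_B = 29 kN

R_A = 31 kN, R_B = 29 kN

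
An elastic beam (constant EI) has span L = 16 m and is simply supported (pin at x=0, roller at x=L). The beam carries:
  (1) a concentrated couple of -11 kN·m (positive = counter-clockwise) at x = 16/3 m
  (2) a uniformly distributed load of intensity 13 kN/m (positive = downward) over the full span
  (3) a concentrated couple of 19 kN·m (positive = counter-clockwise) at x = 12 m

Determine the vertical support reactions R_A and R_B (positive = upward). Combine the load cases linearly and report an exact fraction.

Load 1 — applied couple M₀=-11 kN·m at a=16/3 m (b=L-a=32/3):
  R_A = M₀/L = (-11)/16 = -11/16 kN
  R_B = -M₀/L = -(-11)/16 = 11/16 kN
Load 2 — uniform load w=13 kN/m over full span:
  R_A = wL/2 = 13·16/2 = 104 kN
  R_B = wL/2 = 13·16/2 = 104 kN
Load 3 — applied couple M₀=19 kN·m at a=12 m (b=L-a=4):
  R_A = M₀/L = 19/16 kN
  R_B = -M₀/L = -19/16 kN
Superposition: R_A = 209/2 kN, R_B = 207/2 kN

R_A = 209/2 kN, R_B = 207/2 kN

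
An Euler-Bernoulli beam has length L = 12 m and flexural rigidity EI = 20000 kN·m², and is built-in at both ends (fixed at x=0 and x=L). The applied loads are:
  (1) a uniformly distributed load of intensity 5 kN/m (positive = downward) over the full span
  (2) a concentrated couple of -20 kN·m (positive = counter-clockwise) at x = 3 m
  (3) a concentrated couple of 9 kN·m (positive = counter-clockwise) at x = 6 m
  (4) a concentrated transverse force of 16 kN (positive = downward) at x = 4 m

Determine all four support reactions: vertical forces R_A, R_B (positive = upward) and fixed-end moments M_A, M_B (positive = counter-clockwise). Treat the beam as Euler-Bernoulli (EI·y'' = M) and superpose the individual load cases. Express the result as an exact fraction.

Load 1 — uniform load w=5 kN/m over full span:
  R_A = wL/2 = 5·12/2 = 30 kN
  M_A = wL²/12 = 5·12²/12 = 60 kN·m
  R_B = wL/2 = 5·12/2 = 30 kN
  M_B = -wL²/12 = -5·12²/12 = -60 kN·m
Load 2 — applied couple M₀=-20 kN·m at a=3 m (b=L-a=9):
  R_A = 6M₀ab/L³ = 6·(-20)·3·9/12³ = -15/8 kN
  M_A = M₀b(2a-b)/L² = (-20)·9·(2·3-9)/12² = 15/4 kN·m
  R_B = -6M₀ab/L³ = -6·(-20)·3·9/12³ = 15/8 kN
  M_B = M₀a(2b-a)/L² = (-20)·3·(2·9-3)/12² = -25/4 kN·m
Load 3 — applied couple M₀=9 kN·m at a=6 m (b=L-a=6):
  R_A = 6M₀ab/L³ = 6·9·6·6/12³ = 9/8 kN
  M_A = M₀b(2a-b)/L² = 9·6·(2·6-6)/12² = 9/4 kN·m
  R_B = -6M₀ab/L³ = -6·9·6·6/12³ = -9/8 kN
  M_B = M₀a(2b-a)/L² = 9·6·(2·6-6)/12² = 9/4 kN·m
Load 4 — point force P=16 kN at a=4 m (b=L-a=8):
  R_A = Pb²(3a+b)/L³ = 16·8²·(3·4+8)/12³ = 320/27 kN
  M_A = Pab²/L² = 16·4·8²/12² = 256/9 kN·m
  R_B = Pa²(a+3b)/L³ = 16·4²·(4+3·8)/12³ = 112/27 kN
  M_B = -Pa²b/L² = -16·4²·8/12² = -128/9 kN·m
Superposition: R_A = 4439/108 kN, M_A = 850/9 kN·m, R_B = 3769/108 kN, M_B = -704/9 kN·m

R_A = 4439/108 kN, M_A = 850/9 kN·m, R_B = 3769/108 kN, M_B = -704/9 kN·m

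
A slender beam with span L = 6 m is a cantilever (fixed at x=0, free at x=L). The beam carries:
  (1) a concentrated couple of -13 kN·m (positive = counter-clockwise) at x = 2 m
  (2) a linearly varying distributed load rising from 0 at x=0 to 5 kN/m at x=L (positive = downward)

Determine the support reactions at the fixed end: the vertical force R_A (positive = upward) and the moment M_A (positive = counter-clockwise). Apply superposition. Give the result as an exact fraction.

R_A = 15 kN, M_A = 73 kN·m

Load 1 — applied couple M₀=-13 kN·m at a=2 m (b=L-a=4):
  R_A = 0 kN
  M_A = -M₀ = -(-13) = 13 kN·m
Load 2 — triangular load w₀=5 kN/m (0→w₀ over full span):
  R_A = w₀L/2 = 5·6/2 = 15 kN
  M_A = w₀L²/3 = 5·6²/3 = 60 kN·m
Superposition: R_A = 15 kN, M_A = 73 kN·m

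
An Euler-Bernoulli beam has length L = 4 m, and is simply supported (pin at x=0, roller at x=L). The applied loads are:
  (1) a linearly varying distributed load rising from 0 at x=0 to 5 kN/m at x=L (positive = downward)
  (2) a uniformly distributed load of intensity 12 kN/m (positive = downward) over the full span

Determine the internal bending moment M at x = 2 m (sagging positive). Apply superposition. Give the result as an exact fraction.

Load 1 — triangular load w₀=5 kN/m (0→w₀ over full span):
  M_1 = w₀Lx/6 - w₀x³/(6L) = 5·4·2/6 - 5·2³/(6·4) = 5 kN·m
Load 2 — uniform load w=12 kN/m over full span:
  M_2 = wx(L-x)/2 = 12·2·(4-2)/2 = 24 kN·m
Superposition: M = Σ M_i = 29 kN·m ≈ 29.000000 kN·m

M(2) = 29 kN·m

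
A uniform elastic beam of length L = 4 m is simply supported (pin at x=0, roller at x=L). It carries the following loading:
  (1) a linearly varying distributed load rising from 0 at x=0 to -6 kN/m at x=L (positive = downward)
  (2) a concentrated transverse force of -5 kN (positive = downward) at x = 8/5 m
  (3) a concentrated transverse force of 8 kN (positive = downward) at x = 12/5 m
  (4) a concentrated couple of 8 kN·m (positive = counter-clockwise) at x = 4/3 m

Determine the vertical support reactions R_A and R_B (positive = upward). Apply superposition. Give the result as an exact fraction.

R_A = -9/5 kN, R_B = -36/5 kN

Load 1 — triangular load w₀=-6 kN/m (0→w₀ over full span):
  R_A = w₀L/6 = (-6)·4/6 = -4 kN
  R_B = w₀L/3 = (-6)·4/3 = -8 kN
Load 2 — point force P=-5 kN at a=8/5 m (b=L-a=12/5):
  R_A = Pb/L = (-5)·(12/5)/4 = -3 kN
  R_B = Pa/L = (-5)·(8/5)/4 = -2 kN
Load 3 — point force P=8 kN at a=12/5 m (b=L-a=8/5):
  R_A = Pb/L = 8·(8/5)/4 = 16/5 kN
  R_B = Pa/L = 8·(12/5)/4 = 24/5 kN
Load 4 — applied couple M₀=8 kN·m at a=4/3 m (b=L-a=8/3):
  R_A = M₀/L = 8/4 = 2 kN
  R_B = -M₀/L = -8/4 = -2 kN
Superposition: R_A = -9/5 kN, R_B = -36/5 kN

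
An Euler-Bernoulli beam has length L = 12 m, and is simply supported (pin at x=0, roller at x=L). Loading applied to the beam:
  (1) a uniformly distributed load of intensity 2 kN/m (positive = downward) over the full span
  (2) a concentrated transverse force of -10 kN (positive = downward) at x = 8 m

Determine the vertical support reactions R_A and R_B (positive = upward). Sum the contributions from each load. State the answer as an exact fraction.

R_A = 26/3 kN, R_B = 16/3 kN

Load 1 — uniform load w=2 kN/m over full span:
  R_A = wL/2 = 2·12/2 = 12 kN
  R_B = wL/2 = 2·12/2 = 12 kN
Load 2 — point force P=-10 kN at a=8 m (b=L-a=4):
  R_A = Pb/L = (-10)·4/12 = -10/3 kN
  R_B = Pa/L = (-10)·8/12 = -20/3 kN
Superposition: R_A = 26/3 kN, R_B = 16/3 kN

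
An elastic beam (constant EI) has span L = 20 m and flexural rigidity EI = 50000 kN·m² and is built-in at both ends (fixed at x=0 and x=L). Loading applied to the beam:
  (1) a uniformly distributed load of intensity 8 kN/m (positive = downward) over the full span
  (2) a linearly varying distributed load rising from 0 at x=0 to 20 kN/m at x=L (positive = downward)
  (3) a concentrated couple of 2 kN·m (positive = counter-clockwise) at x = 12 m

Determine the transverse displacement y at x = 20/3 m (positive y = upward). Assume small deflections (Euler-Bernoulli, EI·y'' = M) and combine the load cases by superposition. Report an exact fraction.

y(20/3) = -260324/2278125 m

Load 1 — uniform load w=8 kN/m over full span:
  y_1 = -wx²(L-x)²/(24EI) = -8·(20/3)²·(20-(20/3))²/(24·50000) = -64/1215 m
Load 2 — triangular load w₀=20 kN/m (0→w₀ over full span):
  y_2 = -w₀x²(L-x)²(x+2L)/(120LEI) = -20·(20/3)²·(20-(20/3))²·((20/3)+2·20)/(120·20·50000) = -224/3645 m
Load 3 — applied couple M₀=2 kN·m at a=12 m (b=L-a=8):
  y_3 = (R_Ax³/6 - M_Ax²/2)/EI  [x≤a] with R_A=18/125, M_A=16/25 = ((18/125)·(20/3)³/6 - (16/25)·(20/3)²/2)/50000 = -4/28125 m
Superposition: y = Σ y_i = -260324/2278125 m ≈ -0.114271 m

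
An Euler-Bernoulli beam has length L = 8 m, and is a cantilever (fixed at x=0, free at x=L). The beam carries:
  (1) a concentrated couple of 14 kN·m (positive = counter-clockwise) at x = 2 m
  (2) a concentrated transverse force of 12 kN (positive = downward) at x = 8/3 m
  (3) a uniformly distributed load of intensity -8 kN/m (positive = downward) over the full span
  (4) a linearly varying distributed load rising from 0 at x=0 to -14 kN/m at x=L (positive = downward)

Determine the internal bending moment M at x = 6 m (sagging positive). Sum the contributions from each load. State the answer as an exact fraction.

Load 1 — applied couple M₀=14 kN·m at a=2 m (b=L-a=6):
  M_1 = 0  [x>a] = 0 kN·m
Load 2 — point force P=12 kN at a=8/3 m (b=L-a=16/3):
  M_2 = 0  [x>a] = 0 kN·m
Load 3 — uniform load w=-8 kN/m over full span:
  M_3 = -w(L-x)²/2 = -(-8)·(8-6)²/2 = 16 kN·m
Load 4 — triangular load w₀=-14 kN/m (0→w₀ over full span):
  M_4 = w₀Lx/2 - w₀L²/3 - w₀x³/(6L) = (-14)·8·6/2 - (-14)·8²/3 - (-14)·6³/(6·8) = 77/3 kN·m
Superposition: M = Σ M_i = 125/3 kN·m ≈ 41.666667 kN·m

M(6) = 125/3 kN·m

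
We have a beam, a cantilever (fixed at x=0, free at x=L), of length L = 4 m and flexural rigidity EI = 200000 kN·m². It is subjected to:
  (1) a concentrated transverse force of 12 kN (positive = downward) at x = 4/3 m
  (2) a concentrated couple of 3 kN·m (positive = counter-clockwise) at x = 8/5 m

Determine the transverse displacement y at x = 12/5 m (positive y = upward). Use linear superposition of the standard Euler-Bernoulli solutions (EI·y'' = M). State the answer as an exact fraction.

y(12/5) = -139/2109375 m

Load 1 — point force P=12 kN at a=4/3 m (b=L-a=8/3):
  y_1 = -Pa²(3x-a)/(6EI)  [x>a] = -12·(4/3)²·(3·(12/5)-(4/3))/(6·200000) = -44/421875 m
Load 2 — applied couple M₀=3 kN·m at a=8/5 m (b=L-a=12/5):
  y_2 = M₀a(2x-a)/(2EI)  [x>a] = 3·(8/5)·(2·(12/5)-(8/5))/(2·200000) = 3/78125 m
Superposition: y = Σ y_i = -139/2109375 m ≈ -0.000066 m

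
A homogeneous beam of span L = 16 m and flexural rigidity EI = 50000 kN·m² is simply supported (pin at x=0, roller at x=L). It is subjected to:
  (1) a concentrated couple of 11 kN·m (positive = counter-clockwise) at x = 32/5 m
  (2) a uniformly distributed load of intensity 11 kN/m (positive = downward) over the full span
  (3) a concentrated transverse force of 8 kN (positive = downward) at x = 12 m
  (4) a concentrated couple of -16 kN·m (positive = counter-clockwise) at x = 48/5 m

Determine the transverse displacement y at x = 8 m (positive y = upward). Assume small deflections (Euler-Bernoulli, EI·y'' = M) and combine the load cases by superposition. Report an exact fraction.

Load 1 — applied couple M₀=11 kN·m at a=32/5 m (b=L-a=48/5):
  y_1 = (M₀x³/(6L)-M₀(x-a)²/2+C₁x)/EI  [x>a] with C₁=M₀(3b²-L²)/(6L)=176/75 = (11·8³/(6·16)-11·(8-(32/5))²/2+(176/75)·8)/50000 = 99/78125 m
Load 2 — uniform load w=11 kN/m over full span:
  y_2 = -wx(L³-2Lx²+x³)/(24EI) = -11·8·(16³-2·16·8²+8³)/(24·50000) = -352/1875 m
Load 3 — point force P=8 kN at a=12 m (b=L-a=4):
  y_3 = -Pbx(L²-b²-x²)/(6LEI)  [x≤a] = -8·4·8·(16²-4²-8²)/(6·16·50000) = -88/9375 m
Load 4 — applied couple M₀=-16 kN·m at a=48/5 m (b=L-a=32/5):
  y_4 = (M₀x³/(6L)+C₁x)/EI  [x≤a] with C₁=M₀(3b²-L²)/(6L)=1664/75 = ((-16)·8³/(6·16)+(1664/75)·8)/50000 = 144/78125 m
Superposition: y = Σ y_i = -15157/78125 m ≈ -0.194010 m

y(8) = -15157/78125 m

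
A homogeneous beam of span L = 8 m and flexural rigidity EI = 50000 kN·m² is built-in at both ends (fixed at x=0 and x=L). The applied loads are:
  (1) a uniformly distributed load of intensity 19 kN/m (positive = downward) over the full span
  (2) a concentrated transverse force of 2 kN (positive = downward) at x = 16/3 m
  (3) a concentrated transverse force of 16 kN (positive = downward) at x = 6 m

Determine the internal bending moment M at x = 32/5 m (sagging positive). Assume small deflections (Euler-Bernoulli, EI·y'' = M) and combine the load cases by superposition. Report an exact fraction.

M(32/5) = -34/75 kN·m

Load 1 — uniform load w=19 kN/m over full span:
  M_1 = wLx/2 - wL²/12 - wx²/2 = 19·8·(32/5)/2 - 19·8²/12 - 19·(32/5)²/2 = -304/75 kN·m
Load 2 — point force P=2 kN at a=16/3 m (b=L-a=8/3):
  M_2 = Pa²(a+3b)(L-x)/L³ - Pa²b/L²  [x>a] = 2·(16/3)²·((16/3)+3·(8/3))·(8-(32/5))/8³ - 2·(16/3)²·(8/3)/8² = 0 kN·m
Load 3 — point force P=16 kN at a=6 m (b=L-a=2):
  M_3 = Pa²(a+3b)(L-x)/L³ - Pa²b/L²  [x>a] = 16·6²·(6+3·2)·(8-(32/5))/8³ - 16·6²·2/8² = 18/5 kN·m
Superposition: M = Σ M_i = -34/75 kN·m ≈ -0.453333 kN·m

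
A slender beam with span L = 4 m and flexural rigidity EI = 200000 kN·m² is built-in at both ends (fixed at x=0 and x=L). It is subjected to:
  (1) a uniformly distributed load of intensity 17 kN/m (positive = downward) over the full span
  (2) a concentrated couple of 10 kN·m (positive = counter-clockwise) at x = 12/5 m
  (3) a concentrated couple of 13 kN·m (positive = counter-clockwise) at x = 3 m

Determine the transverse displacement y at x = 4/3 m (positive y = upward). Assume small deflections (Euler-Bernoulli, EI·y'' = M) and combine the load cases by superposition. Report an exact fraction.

Load 1 — uniform load w=17 kN/m over full span:
  y_1 = -wx²(L-x)²/(24EI) = -17·(4/3)²·(4-(4/3))²/(24·200000) = -34/759375 m
Load 2 — applied couple M₀=10 kN·m at a=12/5 m (b=L-a=8/5):
  y_2 = (R_Ax³/6 - M_Ax²/2)/EI  [x≤a] with R_A=18/5, M_A=16/5 = ((18/5)·(4/3)³/6 - (16/5)·(4/3)²/2)/200000 = -1/140625 m
Load 3 — applied couple M₀=13 kN·m at a=3 m (b=L-a=1):
  y_3 = (R_Ax³/6 - M_Ax²/2)/EI  [x≤a] with R_A=117/32, M_A=65/16 = ((117/32)·(4/3)³/6 - (65/16)·(4/3)²/2)/200000 = -13/1200000 m
Superposition: y = Σ y_i = -30481/486000000 m ≈ -0.000063 m

y(4/3) = -30481/486000000 m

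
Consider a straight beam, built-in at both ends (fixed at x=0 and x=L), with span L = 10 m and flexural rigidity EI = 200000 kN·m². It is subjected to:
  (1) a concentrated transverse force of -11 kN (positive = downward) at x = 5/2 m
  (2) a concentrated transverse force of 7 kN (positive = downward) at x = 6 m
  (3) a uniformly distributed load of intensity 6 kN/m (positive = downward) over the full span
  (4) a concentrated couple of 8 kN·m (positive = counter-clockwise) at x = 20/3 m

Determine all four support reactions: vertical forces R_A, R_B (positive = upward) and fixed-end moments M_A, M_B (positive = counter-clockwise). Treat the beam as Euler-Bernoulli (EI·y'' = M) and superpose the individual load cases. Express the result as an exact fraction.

Load 1 — point force P=-11 kN at a=5/2 m (b=L-a=15/2):
  R_A = Pb²(3a+b)/L³ = (-11)·(15/2)²·(3·(5/2)+(15/2))/10³ = -297/32 kN
  M_A = Pab²/L² = (-11)·(5/2)·(15/2)²/10² = -495/32 kN·m
  R_B = Pa²(a+3b)/L³ = (-11)·(5/2)²·((5/2)+3·(15/2))/10³ = -55/32 kN
  M_B = -Pa²b/L² = -(-11)·(5/2)²·(15/2)/10² = 165/32 kN·m
Load 2 — point force P=7 kN at a=6 m (b=L-a=4):
  R_A = Pb²(3a+b)/L³ = 7·4²·(3·6+4)/10³ = 308/125 kN
  M_A = Pab²/L² = 7·6·4²/10² = 168/25 kN·m
  R_B = Pa²(a+3b)/L³ = 7·6²·(6+3·4)/10³ = 567/125 kN
  M_B = -Pa²b/L² = -7·6²·4/10² = -252/25 kN·m
Load 3 — uniform load w=6 kN/m over full span:
  R_A = wL/2 = 6·10/2 = 30 kN
  M_A = wL²/12 = 6·10²/12 = 50 kN·m
  R_B = wL/2 = 6·10/2 = 30 kN
  M_B = -wL²/12 = -6·10²/12 = -50 kN·m
Load 4 — applied couple M₀=8 kN·m at a=20/3 m (b=L-a=10/3):
  R_A = 6M₀ab/L³ = 6·8·(20/3)·(10/3)/10³ = 16/15 kN
  M_A = M₀b(2a-b)/L² = 8·(10/3)·(2·(20/3)-(10/3))/10² = 8/3 kN·m
  R_B = -6M₀ab/L³ = -6·8·(20/3)·(10/3)/10³ = -16/15 kN
  M_B = M₀a(2b-a)/L² = 8·(20/3)·(2·(10/3)-(20/3))/10² = 0 kN·m
Superposition: R_A = 290993/12000 kN, M_A = 105403/2400 kN·m, R_B = 381007/12000 kN, M_B = -43939/800 kN·m

R_A = 290993/12000 kN, M_A = 105403/2400 kN·m, R_B = 381007/12000 kN, M_B = -43939/800 kN·m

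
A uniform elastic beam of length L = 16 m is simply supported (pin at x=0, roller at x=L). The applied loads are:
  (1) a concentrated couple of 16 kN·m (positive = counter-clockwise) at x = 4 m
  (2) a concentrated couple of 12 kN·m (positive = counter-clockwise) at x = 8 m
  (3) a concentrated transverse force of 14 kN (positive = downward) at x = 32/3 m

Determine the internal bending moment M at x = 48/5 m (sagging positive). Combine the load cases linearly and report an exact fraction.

M(48/5) = 168/5 kN·m

Load 1 — applied couple M₀=16 kN·m at a=4 m (b=L-a=12):
  M_1 = M₀x/L - M₀  [x>a] = 16·(48/5)/16 - 16 = -32/5 kN·m
Load 2 — applied couple M₀=12 kN·m at a=8 m (b=L-a=8):
  M_2 = M₀x/L - M₀  [x>a] = 12·(48/5)/16 - 12 = -24/5 kN·m
Load 3 — point force P=14 kN at a=32/3 m (b=L-a=16/3):
  M_3 = Pbx/L  [x≤a] = 14·(16/3)·(48/5)/16 = 224/5 kN·m
Superposition: M = Σ M_i = 168/5 kN·m ≈ 33.600000 kN·m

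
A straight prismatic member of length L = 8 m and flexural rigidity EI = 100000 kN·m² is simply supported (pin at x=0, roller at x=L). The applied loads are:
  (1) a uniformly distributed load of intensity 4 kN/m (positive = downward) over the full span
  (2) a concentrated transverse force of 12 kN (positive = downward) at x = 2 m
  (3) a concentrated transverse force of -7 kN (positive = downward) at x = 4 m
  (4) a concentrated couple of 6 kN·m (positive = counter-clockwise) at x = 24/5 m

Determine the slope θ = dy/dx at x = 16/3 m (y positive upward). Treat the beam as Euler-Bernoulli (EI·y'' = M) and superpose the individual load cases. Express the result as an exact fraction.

Load 1 — uniform load w=4 kN/m over full span:
  θ_1 = -w(L³-6Lx²+4x³)/(24EI) = -4·(8³-6·8·(16/3)²+4·(16/3)³)/(24·100000) = 104/253125 rad
Load 2 — point force P=12 kN at a=2 m (b=L-a=6):
  θ_2 = -Pa(2L²-6Lx+3x²+a²)/(6LEI)  [x>a] = -12·2·(2·8²-6·8·(16/3)+3·(16/3)²+2²)/(6·8·100000) = 29/150000 rad
Load 3 — point force P=-7 kN at a=4 m (b=L-a=4):
  θ_3 = -Pa(2L²-6Lx+3x²+a²)/(6LEI)  [x>a] = -(-7)·4·(2·8²-6·8·(16/3)+3·(16/3)²+4²)/(6·8·100000) = -7/45000 rad
Load 4 — applied couple M₀=6 kN·m at a=24/5 m (b=L-a=16/5):
  θ_4 = (M₀x²/(2L)-M₀(x-a)+C₁)/EI  [x>a] with C₁=M₀(3b²-L²)/(6L)=-104/25 = (6·(16/3)²/(2·8)-6·((16/3)-(24/5))+(-104/25))/100000 = 31/937500 rad
Superposition: θ = Σ θ_i = 48773/101250000 rad ≈ 0.000482 rad

θ(16/3) = 48773/101250000 rad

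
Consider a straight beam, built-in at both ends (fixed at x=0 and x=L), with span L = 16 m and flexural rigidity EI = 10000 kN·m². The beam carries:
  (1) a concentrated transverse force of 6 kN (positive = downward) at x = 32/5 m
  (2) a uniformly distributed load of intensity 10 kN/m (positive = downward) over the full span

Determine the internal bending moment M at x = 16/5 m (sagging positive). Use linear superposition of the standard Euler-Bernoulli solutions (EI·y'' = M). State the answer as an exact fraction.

Load 1 — point force P=6 kN at a=32/5 m (b=L-a=48/5):
  M_1 = Pb²(3a+b)x/L³ - Pab²/L²  [x≤a] = 6·(48/5)²·(3·(32/5)+(48/5))·(16/5)/16³ - 6·(32/5)·(48/5)²/16² = -864/625 kN·m
Load 2 — uniform load w=10 kN/m over full span:
  M_2 = wLx/2 - wL²/12 - wx²/2 = 10·16·(16/5)/2 - 10·16²/12 - 10·(16/5)²/2 = -128/15 kN·m
Superposition: M = Σ M_i = -18592/1875 kN·m ≈ -9.915733 kN·m

M(16/5) = -18592/1875 kN·m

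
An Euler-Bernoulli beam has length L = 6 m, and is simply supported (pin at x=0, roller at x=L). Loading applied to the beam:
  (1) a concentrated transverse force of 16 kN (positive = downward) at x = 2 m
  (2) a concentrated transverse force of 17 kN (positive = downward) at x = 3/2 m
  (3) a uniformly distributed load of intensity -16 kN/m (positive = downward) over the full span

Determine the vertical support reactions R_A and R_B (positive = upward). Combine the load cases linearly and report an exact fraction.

R_A = -295/12 kN, R_B = -461/12 kN

Load 1 — point force P=16 kN at a=2 m (b=L-a=4):
  R_A = Pb/L = 16·4/6 = 32/3 kN
  R_B = Pa/L = 16·2/6 = 16/3 kN
Load 2 — point force P=17 kN at a=3/2 m (b=L-a=9/2):
  R_A = Pb/L = 17·(9/2)/6 = 51/4 kN
  R_B = Pa/L = 17·(3/2)/6 = 17/4 kN
Load 3 — uniform load w=-16 kN/m over full span:
  R_A = wL/2 = (-16)·6/2 = -48 kN
  R_B = wL/2 = (-16)·6/2 = -48 kN
Superposition: R_A = -295/12 kN, R_B = -461/12 kN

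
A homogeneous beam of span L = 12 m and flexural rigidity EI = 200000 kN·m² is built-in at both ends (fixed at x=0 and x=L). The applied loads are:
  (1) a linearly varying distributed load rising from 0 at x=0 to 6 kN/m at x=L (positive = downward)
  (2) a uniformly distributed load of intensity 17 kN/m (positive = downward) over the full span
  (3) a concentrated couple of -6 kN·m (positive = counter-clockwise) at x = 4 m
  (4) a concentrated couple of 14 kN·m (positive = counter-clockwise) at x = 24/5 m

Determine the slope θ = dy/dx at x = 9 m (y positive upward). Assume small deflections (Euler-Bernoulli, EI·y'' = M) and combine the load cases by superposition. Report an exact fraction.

Load 1 — triangular load w₀=6 kN/m (0→w₀ over full span):
  θ_1 = -w₀(2x(L-x)(L-2x)(x+2L)+x²(L-x)²)/(120LEI) = -6·(2·9·(12-9)·(12-2·9)·(9+2·12)+9²·(12-9)²)/(120·12·200000) = 3321/16000000 rad
Load 2 — uniform load w=17 kN/m over full span:
  θ_2 = -wx(L-x)(L-2x)/(12EI) = -17·9·(12-9)·(12-2·9)/(12·200000) = 459/400000 rad
Load 3 — applied couple M₀=-6 kN·m at a=4 m (b=L-a=8):
  θ_3 = (R_Ax²/2 - M_Ax - M₀(x-a))/EI  [x>a] with R_A=-2/3, M_A=0 = ((-2/3)·9²/2 - 0·9 - (-6)·(9-4))/200000 = 3/200000 rad
Load 4 — applied couple M₀=14 kN·m at a=24/5 m (b=L-a=36/5):
  θ_4 = (R_Ax²/2 - M_Ax - M₀(x-a))/EI  [x>a] with R_A=42/25, M_A=42/25 = ((42/25)·9²/2 - (42/25)·9 - 14·(9-(24/5)))/200000 = -147/5000000 rad
Superposition: θ = Σ θ_i = 107253/80000000 rad ≈ 0.001341 rad

θ(9) = 107253/80000000 rad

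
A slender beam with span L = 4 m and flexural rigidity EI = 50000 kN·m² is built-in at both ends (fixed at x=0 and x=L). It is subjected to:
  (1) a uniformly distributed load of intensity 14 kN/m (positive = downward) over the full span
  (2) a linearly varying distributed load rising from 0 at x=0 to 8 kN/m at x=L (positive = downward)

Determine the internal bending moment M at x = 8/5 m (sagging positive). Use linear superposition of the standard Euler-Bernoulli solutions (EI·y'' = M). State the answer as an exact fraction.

M(8/5) = 3848/375 kN·m

Load 1 — uniform load w=14 kN/m over full span:
  M_1 = wLx/2 - wL²/12 - wx²/2 = 14·4·(8/5)/2 - 14·4²/12 - 14·(8/5)²/2 = 616/75 kN·m
Load 2 — triangular load w₀=8 kN/m (0→w₀ over full span):
  M_2 = 3w₀Lx/20 - w₀L²/30 - w₀x³/(6L) = 3·8·4·(8/5)/20 - 8·4²/30 - 8·(8/5)³/(6·4) = 256/125 kN·m
Superposition: M = Σ M_i = 3848/375 kN·m ≈ 10.261333 kN·m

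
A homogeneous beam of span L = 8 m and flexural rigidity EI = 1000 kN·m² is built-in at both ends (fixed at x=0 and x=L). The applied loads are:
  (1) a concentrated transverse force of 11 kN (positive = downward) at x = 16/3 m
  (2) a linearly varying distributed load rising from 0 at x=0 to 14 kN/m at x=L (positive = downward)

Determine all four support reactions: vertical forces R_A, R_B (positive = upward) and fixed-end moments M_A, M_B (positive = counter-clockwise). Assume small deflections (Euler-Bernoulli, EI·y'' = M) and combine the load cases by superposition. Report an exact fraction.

R_A = 2653/135 kN, M_A = 4912/135 kN·m, R_B = 6392/135 kN, M_B = -7808/135 kN·m

Load 1 — point force P=11 kN at a=16/3 m (b=L-a=8/3):
  R_A = Pb²(3a+b)/L³ = 11·(8/3)²·(3·(16/3)+(8/3))/8³ = 77/27 kN
  M_A = Pab²/L² = 11·(16/3)·(8/3)²/8² = 176/27 kN·m
  R_B = Pa²(a+3b)/L³ = 11·(16/3)²·((16/3)+3·(8/3))/8³ = 220/27 kN
  M_B = -Pa²b/L² = -11·(16/3)²·(8/3)/8² = -352/27 kN·m
Load 2 — triangular load w₀=14 kN/m (0→w₀ over full span):
  R_A = 3w₀L/20 = 3·14·8/20 = 84/5 kN
  M_A = w₀L²/30 = 14·8²/30 = 448/15 kN·m
  R_B = 7w₀L/20 = 7·14·8/20 = 196/5 kN
  M_B = -w₀L²/20 = -14·8²/20 = -224/5 kN·m
Superposition: R_A = 2653/135 kN, M_A = 4912/135 kN·m, R_B = 6392/135 kN, M_B = -7808/135 kN·m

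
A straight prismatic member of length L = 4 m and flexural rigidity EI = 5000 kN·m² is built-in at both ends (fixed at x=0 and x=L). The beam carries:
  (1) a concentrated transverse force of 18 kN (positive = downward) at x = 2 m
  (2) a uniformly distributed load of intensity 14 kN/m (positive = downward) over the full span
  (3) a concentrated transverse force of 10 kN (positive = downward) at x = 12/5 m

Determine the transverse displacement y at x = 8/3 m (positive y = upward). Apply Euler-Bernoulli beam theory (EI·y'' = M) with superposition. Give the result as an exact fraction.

y(8/3) = -10919/3796875 m

Load 1 — point force P=18 kN at a=2 m (b=L-a=2):
  y_1 = -Pa²(L-x)²(3bL-(3b+a)(L-x))/(6L³EI)  [x>a] = -18·2²·(4-(8/3))²·(3·2·4-(3·2+2)·(4-(8/3)))/(6·4³·5000) = -1/1125 m
Load 2 — uniform load w=14 kN/m over full span:
  y_2 = -wx²(L-x)²/(24EI) = -14·(8/3)²·(4-(8/3))²/(24·5000) = -224/151875 m
Load 3 — point force P=10 kN at a=12/5 m (b=L-a=8/5):
  y_3 = -Pa²(L-x)²(3bL-(3b+a)(L-x))/(6L³EI)  [x>a] = -10·(12/5)²·(4-(8/3))²·(3·(8/5)·4-(3·(8/5)+(12/5))·(4-(8/3)))/(6·4³·5000) = -8/15625 m
Superposition: y = Σ y_i = -10919/3796875 m ≈ -0.002876 m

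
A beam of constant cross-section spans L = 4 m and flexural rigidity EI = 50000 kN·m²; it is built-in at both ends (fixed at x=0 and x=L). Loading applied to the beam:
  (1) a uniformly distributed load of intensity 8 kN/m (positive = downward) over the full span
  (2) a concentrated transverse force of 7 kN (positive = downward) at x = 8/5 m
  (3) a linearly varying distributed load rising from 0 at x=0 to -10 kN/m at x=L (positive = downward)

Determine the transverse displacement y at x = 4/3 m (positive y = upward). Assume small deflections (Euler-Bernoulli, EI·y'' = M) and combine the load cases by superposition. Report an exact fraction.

y(4/3) = -20206/284765625 m

Load 1 — uniform load w=8 kN/m over full span:
  y_1 = -wx²(L-x)²/(24EI) = -8·(4/3)²·(4-(4/3))²/(24·50000) = -64/759375 m
Load 2 — point force P=7 kN at a=8/5 m (b=L-a=12/5):
  y_2 = -Pb²x²(3aL-(3a+b)x)/(6L³EI)  [x≤a] = -7·(12/5)²·(4/3)²·(3·(8/5)·4-(3·(8/5)+(12/5))·(4/3))/(6·4³·50000) = -14/390625 m
Load 3 — triangular load w₀=-10 kN/m (0→w₀ over full span):
  y_3 = -w₀x²(L-x)²(x+2L)/(120LEI) = -(-10)·(4/3)²·(4-(4/3))²·((4/3)+2·4)/(120·4·50000) = 112/2278125 m
Superposition: y = Σ y_i = -20206/284765625 m ≈ -0.000071 m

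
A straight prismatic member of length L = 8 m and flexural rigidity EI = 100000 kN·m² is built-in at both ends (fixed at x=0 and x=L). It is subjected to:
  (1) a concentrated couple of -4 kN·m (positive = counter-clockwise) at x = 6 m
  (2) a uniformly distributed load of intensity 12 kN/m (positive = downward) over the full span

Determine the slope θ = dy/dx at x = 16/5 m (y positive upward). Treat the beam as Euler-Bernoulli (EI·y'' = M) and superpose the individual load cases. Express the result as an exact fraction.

Load 1 — applied couple M₀=-4 kN·m at a=6 m (b=L-a=2):
  θ_1 = (R_Ax²/2 - M_Ax)/EI  [x≤a] with R_A=-9/16, M_A=-5/4 = ((-9/16)·(16/5)²/2 - (-5/4)·(16/5))/100000 = 7/625000 rad
Load 2 — uniform load w=12 kN/m over full span:
  θ_2 = -wx(L-x)(L-2x)/(12EI) = -12·(16/5)·(8-(16/5))·(8-2·(16/5))/(12·100000) = -96/390625 rad
Superposition: θ = Σ θ_i = -733/3125000 rad ≈ -0.000235 rad

θ(16/5) = -733/3125000 rad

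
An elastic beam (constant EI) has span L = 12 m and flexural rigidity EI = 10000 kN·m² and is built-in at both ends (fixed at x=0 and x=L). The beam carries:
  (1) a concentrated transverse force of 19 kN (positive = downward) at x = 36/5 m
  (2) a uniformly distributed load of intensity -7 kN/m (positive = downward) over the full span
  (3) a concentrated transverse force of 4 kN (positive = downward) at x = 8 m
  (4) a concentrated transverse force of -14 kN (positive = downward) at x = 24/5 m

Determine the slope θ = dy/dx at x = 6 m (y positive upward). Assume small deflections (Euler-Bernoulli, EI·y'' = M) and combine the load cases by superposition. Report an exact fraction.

Load 1 — point force P=19 kN at a=36/5 m (b=L-a=24/5):
  θ_1 = -Pb²x(2aL-(3a+b)x)/(2L³EI)  [x≤a] = -19·(24/5)²·6·(2·(36/5)·12-(3·(36/5)+(24/5))·6)/(2·12³·10000) = -171/156250 rad
Load 2 — uniform load w=-7 kN/m over full span:
  θ_2 = -wx(L-x)(L-2x)/(12EI) = -(-7)·6·(12-6)·(12-2·6)/(12·10000) = 0 rad
Load 3 — point force P=4 kN at a=8 m (b=L-a=4):
  θ_3 = -Pb²x(2aL-(3a+b)x)/(2L³EI)  [x≤a] = -4·4²·6·(2·8·12-(3·8+4)·6)/(2·12³·10000) = -1/3750 rad
Load 4 — point force P=-14 kN at a=24/5 m (b=L-a=36/5):
  θ_4 = Pa²(L-x)(2bL-(3b+a)(L-x))/(2L³EI)  [x>a] = (-14)·(24/5)²·(12-6)·(2·(36/5)·12-(3·(36/5)+(24/5))·(12-6))/(2·12³·10000) = -63/78125 rad
Superposition: θ = Σ θ_i = -508/234375 rad ≈ -0.002167 rad

θ(6) = -508/234375 rad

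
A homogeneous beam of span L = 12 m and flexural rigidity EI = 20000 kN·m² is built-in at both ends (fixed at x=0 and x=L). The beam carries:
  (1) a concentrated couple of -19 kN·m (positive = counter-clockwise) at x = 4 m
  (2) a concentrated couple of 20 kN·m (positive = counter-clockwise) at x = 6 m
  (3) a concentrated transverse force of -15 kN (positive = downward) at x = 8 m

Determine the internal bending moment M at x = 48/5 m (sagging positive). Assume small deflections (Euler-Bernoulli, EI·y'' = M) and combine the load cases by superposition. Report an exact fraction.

Load 1 — applied couple M₀=-19 kN·m at a=4 m (b=L-a=8):
  M_1 = R_Ax - M_A - M₀  [x>a] with R_A=-19/9, M_A=0 = (-19/9)·(48/5) - 0 - (-19) = -19/15 kN·m
Load 2 — applied couple M₀=20 kN·m at a=6 m (b=L-a=6):
  M_2 = R_Ax - M_A - M₀  [x>a] with R_A=5/2, M_A=5 = (5/2)·(48/5) - 5 - 20 = -1 kN·m
Load 3 — point force P=-15 kN at a=8 m (b=L-a=4):
  M_3 = Pa²(a+3b)(L-x)/L³ - Pa²b/L²  [x>a] = (-15)·8²·(8+3·4)·(12-(48/5))/12³ - (-15)·8²·4/12² = 0 kN·m
Superposition: M = Σ M_i = -34/15 kN·m ≈ -2.266667 kN·m

M(48/5) = -34/15 kN·m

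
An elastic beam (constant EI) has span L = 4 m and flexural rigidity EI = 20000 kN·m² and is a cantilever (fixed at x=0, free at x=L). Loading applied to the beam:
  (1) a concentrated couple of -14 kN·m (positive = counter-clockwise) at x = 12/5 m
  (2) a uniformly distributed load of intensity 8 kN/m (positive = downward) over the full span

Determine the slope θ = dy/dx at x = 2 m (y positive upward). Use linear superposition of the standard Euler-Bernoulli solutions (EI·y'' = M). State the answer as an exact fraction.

θ(2) = -77/15000 rad

Load 1 — applied couple M₀=-14 kN·m at a=12/5 m (b=L-a=8/5):
  θ_1 = M₀x/EI  [x≤a] = (-14)·2/20000 = -7/5000 rad
Load 2 — uniform load w=8 kN/m over full span:
  θ_2 = -wx(x²-3Lx+3L²)/(6EI) = -8·2·(2²-3·4·2+3·4²)/(6·20000) = -7/1875 rad
Superposition: θ = Σ θ_i = -77/15000 rad ≈ -0.005133 rad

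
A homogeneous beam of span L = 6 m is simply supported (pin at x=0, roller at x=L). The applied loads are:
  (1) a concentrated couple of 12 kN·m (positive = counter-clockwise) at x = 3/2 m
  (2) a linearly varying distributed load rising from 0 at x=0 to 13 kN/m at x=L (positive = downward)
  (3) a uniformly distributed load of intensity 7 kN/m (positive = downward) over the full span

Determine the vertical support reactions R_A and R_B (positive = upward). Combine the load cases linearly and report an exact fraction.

Load 1 — applied couple M₀=12 kN·m at a=3/2 m (b=L-a=9/2):
  R_A = M₀/L = 12/6 = 2 kN
  R_B = -M₀/L = -12/6 = -2 kN
Load 2 — triangular load w₀=13 kN/m (0→w₀ over full span):
  R_A = w₀L/6 = 13·6/6 = 13 kN
  R_B = w₀L/3 = 13·6/3 = 26 kN
Load 3 — uniform load w=7 kN/m over full span:
  R_A = wL/2 = 7·6/2 = 21 kN
  R_B = wL/2 = 7·6/2 = 21 kN
Superposition: R_A = 36 kN, R_B = 45 kN

R_A = 36 kN, R_B = 45 kN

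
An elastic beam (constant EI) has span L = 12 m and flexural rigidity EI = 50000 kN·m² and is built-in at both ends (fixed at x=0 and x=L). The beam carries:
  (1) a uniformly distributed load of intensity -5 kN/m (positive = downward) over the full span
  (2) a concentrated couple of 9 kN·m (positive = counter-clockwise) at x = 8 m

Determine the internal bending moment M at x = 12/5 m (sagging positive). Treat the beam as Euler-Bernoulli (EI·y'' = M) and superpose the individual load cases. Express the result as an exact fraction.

M(12/5) = 9/5 kN·m

Load 1 — uniform load w=-5 kN/m over full span:
  M_1 = wLx/2 - wL²/12 - wx²/2 = (-5)·12·(12/5)/2 - (-5)·12²/12 - (-5)·(12/5)²/2 = 12/5 kN·m
Load 2 — applied couple M₀=9 kN·m at a=8 m (b=L-a=4):
  M_2 = R_Ax - M_A  [x≤a] with R_A=1, M_A=3 = 1·(12/5) - 3 = -3/5 kN·m
Superposition: M = Σ M_i = 9/5 kN·m ≈ 1.800000 kN·m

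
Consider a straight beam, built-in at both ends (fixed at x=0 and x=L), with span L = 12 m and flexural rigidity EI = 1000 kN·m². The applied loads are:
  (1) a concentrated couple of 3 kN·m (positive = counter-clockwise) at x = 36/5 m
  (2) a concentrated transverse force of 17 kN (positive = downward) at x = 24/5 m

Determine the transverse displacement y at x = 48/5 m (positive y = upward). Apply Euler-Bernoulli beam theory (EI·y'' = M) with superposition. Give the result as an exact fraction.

y(48/5) = -82827/1953125 m

Load 1 — applied couple M₀=3 kN·m at a=36/5 m (b=L-a=24/5):
  y_1 = (R_Ax³/6 - M_Ax²/2 - M₀(x-a)²/2)/EI  [x>a] with R_A=9/25, M_A=24/25 = ((9/25)·(48/5)³/6 - (24/25)·(48/5)²/2 - 3·((48/5)-(36/5))²/2)/1000 = 81/390625 m
Load 2 — point force P=17 kN at a=24/5 m (b=L-a=36/5):
  y_2 = -Pa²(L-x)²(3bL-(3b+a)(L-x))/(6L³EI)  [x>a] = -17·(24/5)²·(12-(48/5))²·(3·(36/5)·12-(3·(36/5)+(24/5))·(12-(48/5)))/(6·12³·1000) = -83232/1953125 m
Superposition: y = Σ y_i = -82827/1953125 m ≈ -0.042407 m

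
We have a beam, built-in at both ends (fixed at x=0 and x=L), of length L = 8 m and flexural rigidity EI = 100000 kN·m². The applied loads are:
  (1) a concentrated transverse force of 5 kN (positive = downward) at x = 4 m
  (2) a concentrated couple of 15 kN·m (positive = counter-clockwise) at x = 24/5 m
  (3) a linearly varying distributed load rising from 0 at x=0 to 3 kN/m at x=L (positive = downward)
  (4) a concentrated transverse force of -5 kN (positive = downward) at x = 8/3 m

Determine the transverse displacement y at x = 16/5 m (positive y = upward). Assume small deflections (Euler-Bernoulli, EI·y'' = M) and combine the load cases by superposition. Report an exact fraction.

Load 1 — point force P=5 kN at a=4 m (b=L-a=4):
  y_1 = -Pb²x²(3aL-(3a+b)x)/(6L³EI)  [x≤a] = -5·4²·(16/5)²·(3·4·8-(3·4+4)·(16/5))/(6·8³·100000) = -28/234375 m
Load 2 — applied couple M₀=15 kN·m at a=24/5 m (b=L-a=16/5):
  y_2 = (R_Ax³/6 - M_Ax²/2)/EI  [x≤a] with R_A=27/10, M_A=24/5 = ((27/10)·(16/5)³/6 - (24/5)·(16/5)²/2)/100000 = -192/1953125 m
Load 3 — triangular load w₀=3 kN/m (0→w₀ over full span):
  y_3 = -w₀x²(L-x)²(x+2L)/(120LEI) = -3·(16/5)²·(8-(16/5))²·((16/5)+2·8)/(120·8·100000) = -6912/48828125 m
Load 4 — point force P=-5 kN at a=8/3 m (b=L-a=16/3):
  y_4 = -Pa²(L-x)²(3bL-(3b+a)(L-x))/(6L³EI)  [x>a] = -(-5)·(8/3)²·(8-(16/5))²·(3·(16/3)·8-(3·(16/3)+(8/3))·(8-(16/5)))/(6·8³·100000) = 8/78125 m
Superposition: y = Σ y_i = -37636/146484375 m ≈ -0.000257 m

y(16/5) = -37636/146484375 m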